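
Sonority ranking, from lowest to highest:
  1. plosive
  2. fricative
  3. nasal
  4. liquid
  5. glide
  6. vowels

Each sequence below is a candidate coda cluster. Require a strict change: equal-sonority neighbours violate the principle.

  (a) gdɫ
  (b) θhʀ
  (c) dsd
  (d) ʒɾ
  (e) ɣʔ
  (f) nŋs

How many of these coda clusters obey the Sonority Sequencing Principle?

1

(a) sonority 1-1-4: ill-formed.
(b) sonority 2-2-4: ill-formed.
(c) sonority 1-2-1: ill-formed.
(d) sonority 2-4: ill-formed.
(e) sonority 2-1: well-formed.
(f) sonority 3-3-2: ill-formed.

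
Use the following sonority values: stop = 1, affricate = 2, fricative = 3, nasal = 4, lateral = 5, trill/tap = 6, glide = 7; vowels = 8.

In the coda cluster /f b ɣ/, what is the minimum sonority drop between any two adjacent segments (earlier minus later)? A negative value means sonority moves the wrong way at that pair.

-2

/f/ is a fricative (sonority 3).
/b/ is a stop (sonority 1).
/ɣ/ is a fricative (sonority 3).
/f/→/b/: change +2.
/b/→/ɣ/: change -2.
Minimum = -2.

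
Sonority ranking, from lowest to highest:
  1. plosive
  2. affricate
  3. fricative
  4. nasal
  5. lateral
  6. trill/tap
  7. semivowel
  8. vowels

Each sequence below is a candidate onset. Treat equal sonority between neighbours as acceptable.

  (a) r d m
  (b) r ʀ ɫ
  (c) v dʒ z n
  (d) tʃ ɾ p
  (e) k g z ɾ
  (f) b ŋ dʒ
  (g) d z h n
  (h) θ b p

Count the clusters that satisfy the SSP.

2

(a) r d m: profile 6-1-4 — violates.
(b) r ʀ ɫ: profile 6-6-5 — violates.
(c) v dʒ z n: profile 3-2-3-4 — violates.
(d) tʃ ɾ p: profile 2-6-1 — violates.
(e) k g z ɾ: profile 1-1-3-6 — obeys.
(f) b ŋ dʒ: profile 1-4-2 — violates.
(g) d z h n: profile 1-3-3-4 — obeys.
(h) θ b p: profile 3-1-1 — violates.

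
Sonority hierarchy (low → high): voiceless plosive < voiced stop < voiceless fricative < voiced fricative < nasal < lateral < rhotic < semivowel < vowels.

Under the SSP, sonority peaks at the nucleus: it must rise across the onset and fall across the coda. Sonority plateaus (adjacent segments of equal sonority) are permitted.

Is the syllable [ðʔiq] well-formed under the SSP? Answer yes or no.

no

Onset: /ð/ is a voiced fricative (sonority 4), /ʔ/ is a voiceless plosive (sonority 1); then the nucleus /i/ (sonority 9).
Onset profile 4-1-9 — does not rise throughout.
Coda: /q/ is a voiceless plosive (sonority 1).
Coda profile 9-1 — falls from the nucleus.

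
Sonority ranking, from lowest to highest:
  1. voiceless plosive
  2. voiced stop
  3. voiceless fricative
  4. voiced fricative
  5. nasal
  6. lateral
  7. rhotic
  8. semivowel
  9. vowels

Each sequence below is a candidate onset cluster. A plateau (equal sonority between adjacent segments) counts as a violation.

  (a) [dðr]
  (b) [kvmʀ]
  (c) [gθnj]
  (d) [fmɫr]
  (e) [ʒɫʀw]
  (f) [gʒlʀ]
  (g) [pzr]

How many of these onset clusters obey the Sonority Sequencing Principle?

(a) [dðr]: profile 2-4-7 — obeys.
(b) [kvmʀ]: profile 1-4-5-7 — obeys.
(c) [gθnj]: profile 2-3-5-8 — obeys.
(d) [fmɫr]: profile 3-5-6-7 — obeys.
(e) [ʒɫʀw]: profile 4-6-7-8 — obeys.
(f) [gʒlʀ]: profile 2-4-6-7 — obeys.
(g) [pzr]: profile 1-4-7 — obeys.

7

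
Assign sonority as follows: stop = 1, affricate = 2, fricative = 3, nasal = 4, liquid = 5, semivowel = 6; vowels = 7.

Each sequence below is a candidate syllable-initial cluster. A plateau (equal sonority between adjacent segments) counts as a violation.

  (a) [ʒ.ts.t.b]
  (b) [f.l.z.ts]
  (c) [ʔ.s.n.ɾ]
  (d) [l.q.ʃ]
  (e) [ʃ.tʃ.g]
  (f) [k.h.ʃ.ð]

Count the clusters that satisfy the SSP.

(a) 3-2-1-1 → violates
(b) 3-5-3-2 → violates
(c) 1-3-4-5 → obeys
(d) 5-1-3 → violates
(e) 3-2-1 → violates
(f) 1-3-3-3 → violates

1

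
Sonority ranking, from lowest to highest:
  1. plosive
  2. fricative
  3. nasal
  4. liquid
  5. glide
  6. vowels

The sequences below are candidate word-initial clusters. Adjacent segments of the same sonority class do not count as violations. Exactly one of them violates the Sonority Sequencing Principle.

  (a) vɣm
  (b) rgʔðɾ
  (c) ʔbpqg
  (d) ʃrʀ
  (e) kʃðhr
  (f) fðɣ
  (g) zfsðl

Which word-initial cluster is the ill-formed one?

(a) vɣm: profile 2-2-3 — obeys.
(b) rgʔðɾ: profile 4-1-1-2-4 — violates.
(c) ʔbpqg: profile 1-1-1-1-1 — obeys.
(d) ʃrʀ: profile 2-4-4 — obeys.
(e) kʃðhr: profile 1-2-2-2-4 — obeys.
(f) fðɣ: profile 2-2-2 — obeys.
(g) zfsðl: profile 2-2-2-2-4 — obeys.

b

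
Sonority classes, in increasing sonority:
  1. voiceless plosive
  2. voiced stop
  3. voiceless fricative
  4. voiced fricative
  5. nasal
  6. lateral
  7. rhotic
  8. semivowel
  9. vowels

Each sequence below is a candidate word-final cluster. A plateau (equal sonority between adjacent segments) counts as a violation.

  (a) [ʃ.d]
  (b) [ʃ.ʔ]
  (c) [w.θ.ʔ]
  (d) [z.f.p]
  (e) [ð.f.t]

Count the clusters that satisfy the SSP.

(a) 3-2 → obeys
(b) 3-1 → obeys
(c) 8-3-1 → obeys
(d) 4-3-1 → obeys
(e) 4-3-1 → obeys

5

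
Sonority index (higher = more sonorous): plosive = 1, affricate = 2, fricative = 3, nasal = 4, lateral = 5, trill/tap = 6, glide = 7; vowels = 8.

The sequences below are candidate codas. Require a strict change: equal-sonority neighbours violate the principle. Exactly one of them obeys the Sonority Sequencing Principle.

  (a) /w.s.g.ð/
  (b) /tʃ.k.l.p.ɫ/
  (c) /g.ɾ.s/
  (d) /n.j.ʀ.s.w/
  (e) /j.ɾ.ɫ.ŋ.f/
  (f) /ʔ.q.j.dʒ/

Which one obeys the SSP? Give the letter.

e

(a) /w.s.g.ð/: profile 7-3-1-3 — violates.
(b) /tʃ.k.l.p.ɫ/: profile 2-1-5-1-5 — violates.
(c) /g.ɾ.s/: profile 1-6-3 — violates.
(d) /n.j.ʀ.s.w/: profile 4-7-6-3-7 — violates.
(e) /j.ɾ.ɫ.ŋ.f/: profile 7-6-5-4-3 — obeys.
(f) /ʔ.q.j.dʒ/: profile 1-1-7-2 — violates.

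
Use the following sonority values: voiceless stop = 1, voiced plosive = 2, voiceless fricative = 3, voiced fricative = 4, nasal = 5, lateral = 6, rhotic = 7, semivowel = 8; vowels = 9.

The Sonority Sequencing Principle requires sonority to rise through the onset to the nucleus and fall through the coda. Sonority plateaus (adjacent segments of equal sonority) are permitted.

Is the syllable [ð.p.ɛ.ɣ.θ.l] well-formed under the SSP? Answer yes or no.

no

Onset: /ð/ is a voiced fricative (sonority 4), /p/ is a voiceless stop (sonority 1); then the nucleus /ɛ/ (sonority 9).
Onset profile 4-1-9 — does not rise throughout.
Coda: /ɣ/ is a voiced fricative (sonority 4), /θ/ is a voiceless fricative (sonority 3), /l/ is a lateral (sonority 6).
Coda profile 9-4-3-6 — does not fall throughout.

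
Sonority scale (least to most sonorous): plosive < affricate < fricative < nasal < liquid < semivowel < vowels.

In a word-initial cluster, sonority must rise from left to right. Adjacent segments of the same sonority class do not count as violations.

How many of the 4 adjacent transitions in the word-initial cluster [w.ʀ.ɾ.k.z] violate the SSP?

/w/ — semivowel, sonority 6.
/ʀ/ — liquid, sonority 5.
/ɾ/ — liquid, sonority 5.
/k/ — plosive, sonority 1.
/z/ — fricative, sonority 3.
/w/→/ʀ/: 6→5 (does not rise) — violation.
/ʀ/→/ɾ/: 5→5 (plateau, allowed) — ok.
/ɾ/→/k/: 5→1 (does not rise) — violation.
/k/→/z/: 1→3 (rises) — ok.

2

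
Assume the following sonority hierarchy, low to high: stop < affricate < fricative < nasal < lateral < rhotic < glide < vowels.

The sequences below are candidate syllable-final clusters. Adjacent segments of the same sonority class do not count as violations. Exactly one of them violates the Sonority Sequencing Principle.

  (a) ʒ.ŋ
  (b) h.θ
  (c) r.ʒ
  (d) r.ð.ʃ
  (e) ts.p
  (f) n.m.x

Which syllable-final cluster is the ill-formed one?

(a) ʒ.ŋ: profile 3-4 — violates.
(b) h.θ: profile 3-3 — obeys.
(c) r.ʒ: profile 6-3 — obeys.
(d) r.ð.ʃ: profile 6-3-3 — obeys.
(e) ts.p: profile 2-1 — obeys.
(f) n.m.x: profile 4-4-3 — obeys.

a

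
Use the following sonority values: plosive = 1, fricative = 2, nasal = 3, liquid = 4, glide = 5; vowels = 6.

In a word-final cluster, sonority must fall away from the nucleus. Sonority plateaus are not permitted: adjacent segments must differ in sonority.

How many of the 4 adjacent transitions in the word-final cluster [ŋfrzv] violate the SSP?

/ŋ/ is a nasal (sonority 3).
/f/ is a fricative (sonority 2).
/r/ is a liquid (sonority 4).
/z/ is a fricative (sonority 2).
/v/ is a fricative (sonority 2).
/ŋ/→/f/: 3→2 (falls) — ok.
/f/→/r/: 2→4 (does not fall) — violation.
/r/→/z/: 4→2 (falls) — ok.
/z/→/v/: 2→2 (plateau) — violation.

2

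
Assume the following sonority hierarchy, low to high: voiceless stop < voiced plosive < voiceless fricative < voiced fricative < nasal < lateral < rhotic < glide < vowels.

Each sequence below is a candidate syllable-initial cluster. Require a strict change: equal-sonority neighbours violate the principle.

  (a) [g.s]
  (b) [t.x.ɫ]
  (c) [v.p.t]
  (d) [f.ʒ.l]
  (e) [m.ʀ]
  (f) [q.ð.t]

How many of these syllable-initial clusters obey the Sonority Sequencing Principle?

(a) [g.s]: profile 2-3 — obeys.
(b) [t.x.ɫ]: profile 1-3-6 — obeys.
(c) [v.p.t]: profile 4-1-1 — violates.
(d) [f.ʒ.l]: profile 3-4-6 — obeys.
(e) [m.ʀ]: profile 5-7 — obeys.
(f) [q.ð.t]: profile 1-4-1 — violates.

4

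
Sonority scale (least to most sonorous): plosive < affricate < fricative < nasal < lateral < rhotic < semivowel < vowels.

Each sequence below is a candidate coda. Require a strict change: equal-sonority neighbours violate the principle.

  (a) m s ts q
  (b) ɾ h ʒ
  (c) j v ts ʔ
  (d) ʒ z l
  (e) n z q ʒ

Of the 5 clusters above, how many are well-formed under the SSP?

(a) m s ts q: profile 4-3-2-1 — obeys.
(b) ɾ h ʒ: profile 6-3-3 — violates.
(c) j v ts ʔ: profile 7-3-2-1 — obeys.
(d) ʒ z l: profile 3-3-5 — violates.
(e) n z q ʒ: profile 4-3-1-3 — violates.

2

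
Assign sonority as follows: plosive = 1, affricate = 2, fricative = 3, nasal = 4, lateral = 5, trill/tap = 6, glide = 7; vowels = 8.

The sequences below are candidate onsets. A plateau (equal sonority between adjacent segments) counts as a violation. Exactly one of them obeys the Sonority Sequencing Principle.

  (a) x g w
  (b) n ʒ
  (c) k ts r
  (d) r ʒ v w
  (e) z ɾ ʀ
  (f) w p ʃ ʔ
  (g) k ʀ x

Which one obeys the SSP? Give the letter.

(a) x g w: profile 3-1-7 — violates.
(b) n ʒ: profile 4-3 — violates.
(c) k ts r: profile 1-2-6 — obeys.
(d) r ʒ v w: profile 6-3-3-7 — violates.
(e) z ɾ ʀ: profile 3-6-6 — violates.
(f) w p ʃ ʔ: profile 7-1-3-1 — violates.
(g) k ʀ x: profile 1-6-3 — violates.

c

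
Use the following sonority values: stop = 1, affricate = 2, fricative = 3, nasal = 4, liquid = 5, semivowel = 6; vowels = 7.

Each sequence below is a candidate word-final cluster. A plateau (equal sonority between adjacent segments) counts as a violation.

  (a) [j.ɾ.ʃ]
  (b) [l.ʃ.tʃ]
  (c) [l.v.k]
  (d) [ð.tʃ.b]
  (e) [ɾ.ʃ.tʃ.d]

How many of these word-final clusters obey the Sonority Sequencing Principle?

(a) sonority 6-5-3: well-formed.
(b) sonority 5-3-2: well-formed.
(c) sonority 5-3-1: well-formed.
(d) sonority 3-2-1: well-formed.
(e) sonority 5-3-2-1: well-formed.

5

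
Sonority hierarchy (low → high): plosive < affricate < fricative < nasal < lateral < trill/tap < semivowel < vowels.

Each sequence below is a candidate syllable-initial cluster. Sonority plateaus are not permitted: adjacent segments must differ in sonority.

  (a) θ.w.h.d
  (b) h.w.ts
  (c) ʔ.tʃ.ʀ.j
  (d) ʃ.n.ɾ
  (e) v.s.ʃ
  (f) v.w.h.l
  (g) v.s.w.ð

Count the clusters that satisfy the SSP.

(a) 3-7-3-1 → violates
(b) 3-7-2 → violates
(c) 1-2-6-7 → obeys
(d) 3-4-6 → obeys
(e) 3-3-3 → violates
(f) 3-7-3-5 → violates
(g) 3-3-7-3 → violates

2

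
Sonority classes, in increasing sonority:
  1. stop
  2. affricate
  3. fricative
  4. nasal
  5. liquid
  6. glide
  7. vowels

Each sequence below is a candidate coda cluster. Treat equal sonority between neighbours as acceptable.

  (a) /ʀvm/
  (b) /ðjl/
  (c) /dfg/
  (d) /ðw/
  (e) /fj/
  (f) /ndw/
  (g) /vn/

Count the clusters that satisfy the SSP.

0

(a) /ʀvm/: profile 5-3-4 — violates.
(b) /ðjl/: profile 3-6-5 — violates.
(c) /dfg/: profile 1-3-1 — violates.
(d) /ðw/: profile 3-6 — violates.
(e) /fj/: profile 3-6 — violates.
(f) /ndw/: profile 4-1-6 — violates.
(g) /vn/: profile 3-4 — violates.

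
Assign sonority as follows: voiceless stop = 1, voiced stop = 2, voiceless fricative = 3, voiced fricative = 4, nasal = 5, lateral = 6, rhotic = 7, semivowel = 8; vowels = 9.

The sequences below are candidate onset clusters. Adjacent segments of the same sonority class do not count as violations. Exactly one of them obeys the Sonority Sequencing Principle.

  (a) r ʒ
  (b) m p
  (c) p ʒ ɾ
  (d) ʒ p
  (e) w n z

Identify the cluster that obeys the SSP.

(a) r ʒ: profile 7-4 — violates.
(b) m p: profile 5-1 — violates.
(c) p ʒ ɾ: profile 1-4-7 — obeys.
(d) ʒ p: profile 4-1 — violates.
(e) w n z: profile 8-5-4 — violates.

c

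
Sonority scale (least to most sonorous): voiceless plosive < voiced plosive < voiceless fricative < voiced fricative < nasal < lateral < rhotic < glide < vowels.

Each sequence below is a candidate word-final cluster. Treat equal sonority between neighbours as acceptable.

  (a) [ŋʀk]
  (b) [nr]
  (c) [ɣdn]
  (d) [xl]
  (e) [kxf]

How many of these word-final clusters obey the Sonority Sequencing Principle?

0

(a) 5-7-1 → violates
(b) 5-7 → violates
(c) 4-2-5 → violates
(d) 3-6 → violates
(e) 1-3-3 → violates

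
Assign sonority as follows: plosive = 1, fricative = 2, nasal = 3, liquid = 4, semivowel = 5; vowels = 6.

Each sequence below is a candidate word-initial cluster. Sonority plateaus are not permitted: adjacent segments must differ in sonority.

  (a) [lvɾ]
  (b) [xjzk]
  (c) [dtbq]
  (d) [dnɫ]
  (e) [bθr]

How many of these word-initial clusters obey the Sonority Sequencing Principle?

(a) [lvɾ]: profile 4-2-4 — violates.
(b) [xjzk]: profile 2-5-2-1 — violates.
(c) [dtbq]: profile 1-1-1-1 — violates.
(d) [dnɫ]: profile 1-3-4 — obeys.
(e) [bθr]: profile 1-2-4 — obeys.

2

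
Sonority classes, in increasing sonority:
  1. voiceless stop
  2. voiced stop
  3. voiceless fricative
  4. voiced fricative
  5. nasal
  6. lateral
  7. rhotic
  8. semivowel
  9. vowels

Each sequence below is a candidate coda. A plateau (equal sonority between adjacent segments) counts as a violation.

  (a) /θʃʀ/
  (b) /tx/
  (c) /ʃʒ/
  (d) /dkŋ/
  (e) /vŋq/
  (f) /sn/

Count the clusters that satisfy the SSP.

0

(a) 3-3-7 → violates
(b) 1-3 → violates
(c) 3-4 → violates
(d) 2-1-5 → violates
(e) 4-5-1 → violates
(f) 3-5 → violates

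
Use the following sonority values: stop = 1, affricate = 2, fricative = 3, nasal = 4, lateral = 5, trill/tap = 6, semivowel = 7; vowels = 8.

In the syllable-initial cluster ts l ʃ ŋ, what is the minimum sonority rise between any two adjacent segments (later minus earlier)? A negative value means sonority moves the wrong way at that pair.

-2

/ts/ — affricate, sonority 2.
/l/ — lateral, sonority 5.
/ʃ/ — fricative, sonority 3.
/ŋ/ — nasal, sonority 4.
/ts/→/l/: change +3.
/l/→/ʃ/: change -2.
/ʃ/→/ŋ/: change +1.
Minimum = -2.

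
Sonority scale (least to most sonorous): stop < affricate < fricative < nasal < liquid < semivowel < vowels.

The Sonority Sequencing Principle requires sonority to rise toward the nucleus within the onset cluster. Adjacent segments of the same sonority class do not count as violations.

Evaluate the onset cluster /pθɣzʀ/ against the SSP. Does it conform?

yes

/p/: stop = 1.
/θ/: fricative = 3.
/ɣ/: fricative = 3.
/z/: fricative = 3.
/ʀ/: liquid = 5.
The profile 1-3-3-3-5 is non-decreasing (plateaus allowed), so the onset cluster satisfies the SSP.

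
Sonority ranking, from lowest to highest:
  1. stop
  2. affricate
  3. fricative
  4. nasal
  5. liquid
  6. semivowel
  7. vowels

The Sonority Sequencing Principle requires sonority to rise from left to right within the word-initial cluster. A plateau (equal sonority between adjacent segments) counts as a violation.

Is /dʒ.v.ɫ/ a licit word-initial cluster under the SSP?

/dʒ/: affricate = 2.
/v/: fricative = 3.
/ɫ/: liquid = 5.
The profile 2-3-5 strictly rises, so the word-initial cluster satisfies the SSP.

yes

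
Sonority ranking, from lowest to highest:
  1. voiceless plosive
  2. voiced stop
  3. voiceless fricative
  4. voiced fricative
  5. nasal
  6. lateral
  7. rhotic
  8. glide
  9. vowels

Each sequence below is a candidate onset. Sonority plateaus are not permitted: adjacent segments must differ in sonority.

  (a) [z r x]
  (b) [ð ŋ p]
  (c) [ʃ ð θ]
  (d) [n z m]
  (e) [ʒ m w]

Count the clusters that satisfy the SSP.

1

(a) sonority 4-7-3: ill-formed.
(b) sonority 4-5-1: ill-formed.
(c) sonority 3-4-3: ill-formed.
(d) sonority 5-4-5: ill-formed.
(e) sonority 4-5-8: well-formed.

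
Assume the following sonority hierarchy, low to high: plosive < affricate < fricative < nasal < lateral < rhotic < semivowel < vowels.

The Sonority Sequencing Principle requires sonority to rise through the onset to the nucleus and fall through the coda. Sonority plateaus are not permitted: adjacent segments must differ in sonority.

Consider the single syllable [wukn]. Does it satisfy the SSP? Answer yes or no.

Onset: /w/ is a semivowel (sonority 7); then the nucleus /u/ (sonority 8).
Onset profile 7-8 — rises to the nucleus.
Coda: /k/ is a plosive (sonority 1), /n/ is a nasal (sonority 4).
Coda profile 8-1-4 — does not strictly fall throughout.

no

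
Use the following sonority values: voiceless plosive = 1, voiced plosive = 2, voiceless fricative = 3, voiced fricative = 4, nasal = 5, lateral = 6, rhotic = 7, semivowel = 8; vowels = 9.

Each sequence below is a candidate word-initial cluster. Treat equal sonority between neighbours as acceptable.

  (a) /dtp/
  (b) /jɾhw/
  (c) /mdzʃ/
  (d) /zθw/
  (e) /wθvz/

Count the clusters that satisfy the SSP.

0

(a) 2-1-1 → violates
(b) 8-7-3-8 → violates
(c) 5-2-4-3 → violates
(d) 4-3-8 → violates
(e) 8-3-4-4 → violates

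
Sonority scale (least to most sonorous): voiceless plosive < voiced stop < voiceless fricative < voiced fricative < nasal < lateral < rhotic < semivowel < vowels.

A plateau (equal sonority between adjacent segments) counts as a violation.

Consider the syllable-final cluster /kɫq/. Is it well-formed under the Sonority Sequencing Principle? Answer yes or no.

no

/k/ — voiceless plosive, sonority 1.
/ɫ/ — lateral, sonority 6.
/q/ — voiceless plosive, sonority 1.
The profile is 1-6-1. Between /k/ (1) and /ɫ/ (6) sonority does not fall, so the cluster violates the SSP.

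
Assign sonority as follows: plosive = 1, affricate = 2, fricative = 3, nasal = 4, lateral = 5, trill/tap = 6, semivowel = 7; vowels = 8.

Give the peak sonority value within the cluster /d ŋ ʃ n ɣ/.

/d/: plosive = 1.
/ŋ/: nasal = 4.
/ʃ/: fricative = 3.
/n/: nasal = 4.
/ɣ/: fricative = 3.
The maximum is 4.

4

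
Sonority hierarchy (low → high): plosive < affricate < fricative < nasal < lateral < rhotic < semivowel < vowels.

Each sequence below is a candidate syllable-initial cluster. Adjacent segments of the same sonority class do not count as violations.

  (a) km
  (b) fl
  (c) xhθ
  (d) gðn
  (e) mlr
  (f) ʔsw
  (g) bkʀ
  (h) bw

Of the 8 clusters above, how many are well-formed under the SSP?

(a) sonority 1-4: well-formed.
(b) sonority 3-5: well-formed.
(c) sonority 3-3-3: well-formed.
(d) sonority 1-3-4: well-formed.
(e) sonority 4-5-6: well-formed.
(f) sonority 1-3-7: well-formed.
(g) sonority 1-1-6: well-formed.
(h) sonority 1-7: well-formed.

8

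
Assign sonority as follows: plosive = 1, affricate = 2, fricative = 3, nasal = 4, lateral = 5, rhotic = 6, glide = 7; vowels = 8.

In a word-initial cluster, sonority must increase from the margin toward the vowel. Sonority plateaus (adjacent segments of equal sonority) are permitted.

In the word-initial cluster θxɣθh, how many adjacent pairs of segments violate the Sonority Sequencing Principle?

0

/θ/ — fricative, sonority 3.
/x/ — fricative, sonority 3.
/ɣ/ — fricative, sonority 3.
/θ/ — fricative, sonority 3.
/h/ — fricative, sonority 3.
/θ/→/x/: 3→3 (plateau, allowed) — ok.
/x/→/ɣ/: 3→3 (plateau, allowed) — ok.
/ɣ/→/θ/: 3→3 (plateau, allowed) — ok.
/θ/→/h/: 3→3 (plateau, allowed) — ok.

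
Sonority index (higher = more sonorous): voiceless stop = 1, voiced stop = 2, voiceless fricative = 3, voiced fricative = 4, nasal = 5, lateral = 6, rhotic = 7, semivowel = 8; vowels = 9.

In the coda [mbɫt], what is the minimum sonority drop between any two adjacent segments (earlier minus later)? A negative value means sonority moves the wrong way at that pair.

/m/ — nasal, sonority 5.
/b/ — voiced stop, sonority 2.
/ɫ/ — lateral, sonority 6.
/t/ — voiceless stop, sonority 1.
/m/→/b/: change +3.
/b/→/ɫ/: change -4.
/ɫ/→/t/: change +5.
Minimum = -4.

-4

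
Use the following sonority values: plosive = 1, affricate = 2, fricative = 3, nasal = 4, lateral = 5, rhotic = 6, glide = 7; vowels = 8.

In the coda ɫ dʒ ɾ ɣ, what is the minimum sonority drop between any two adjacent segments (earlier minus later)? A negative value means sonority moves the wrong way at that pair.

/ɫ/ — lateral, sonority 5.
/dʒ/ — affricate, sonority 2.
/ɾ/ — rhotic, sonority 6.
/ɣ/ — fricative, sonority 3.
/ɫ/→/dʒ/: change +3.
/dʒ/→/ɾ/: change -4.
/ɾ/→/ɣ/: change +3.
Minimum = -4.

-4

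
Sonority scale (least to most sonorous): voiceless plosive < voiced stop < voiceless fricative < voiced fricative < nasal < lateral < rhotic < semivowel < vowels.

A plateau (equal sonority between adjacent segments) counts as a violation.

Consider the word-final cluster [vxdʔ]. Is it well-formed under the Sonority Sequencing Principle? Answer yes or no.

/v/: voiced fricative = 4.
/x/: voiceless fricative = 3.
/d/: voiced stop = 2.
/ʔ/: voiceless plosive = 1.
The profile 4-3-2-1 strictly falls, so the word-final cluster satisfies the SSP.

yes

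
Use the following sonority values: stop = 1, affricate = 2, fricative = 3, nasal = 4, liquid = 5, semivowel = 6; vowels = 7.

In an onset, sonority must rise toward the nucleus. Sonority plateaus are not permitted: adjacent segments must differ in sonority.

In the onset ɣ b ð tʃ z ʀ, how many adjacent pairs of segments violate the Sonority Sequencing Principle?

/ɣ/ — fricative, sonority 3.
/b/ — stop, sonority 1.
/ð/ — fricative, sonority 3.
/tʃ/ — affricate, sonority 2.
/z/ — fricative, sonority 3.
/ʀ/ — liquid, sonority 5.
/ɣ/→/b/: 3→1 (does not rise) — violation.
/b/→/ð/: 1→3 (rises) — ok.
/ð/→/tʃ/: 3→2 (does not rise) — violation.
/tʃ/→/z/: 2→3 (rises) — ok.
/z/→/ʀ/: 3→5 (rises) — ok.

2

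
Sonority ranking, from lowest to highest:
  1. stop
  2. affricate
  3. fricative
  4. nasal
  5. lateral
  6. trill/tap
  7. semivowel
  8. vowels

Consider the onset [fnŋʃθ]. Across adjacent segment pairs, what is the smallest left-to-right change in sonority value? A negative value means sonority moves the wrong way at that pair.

-1

/f/ — fricative, sonority 3.
/n/ — nasal, sonority 4.
/ŋ/ — nasal, sonority 4.
/ʃ/ — fricative, sonority 3.
/θ/ — fricative, sonority 3.
/f/→/n/: change +1.
/n/→/ŋ/: change +0.
/ŋ/→/ʃ/: change -1.
/ʃ/→/θ/: change +0.
Minimum = -1.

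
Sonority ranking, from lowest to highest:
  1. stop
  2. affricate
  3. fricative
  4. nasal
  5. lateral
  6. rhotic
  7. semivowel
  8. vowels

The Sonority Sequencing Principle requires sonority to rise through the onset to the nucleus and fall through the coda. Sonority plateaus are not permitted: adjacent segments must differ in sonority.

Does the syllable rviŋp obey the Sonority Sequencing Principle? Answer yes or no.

no

Onset: /r/ is a rhotic (sonority 6), /v/ is a fricative (sonority 3); then the nucleus /i/ (sonority 8).
Onset profile 6-3-8 — does not strictly rise throughout.
Coda: /ŋ/ is a nasal (sonority 4), /p/ is a stop (sonority 1).
Coda profile 8-4-1 — falls from the nucleus.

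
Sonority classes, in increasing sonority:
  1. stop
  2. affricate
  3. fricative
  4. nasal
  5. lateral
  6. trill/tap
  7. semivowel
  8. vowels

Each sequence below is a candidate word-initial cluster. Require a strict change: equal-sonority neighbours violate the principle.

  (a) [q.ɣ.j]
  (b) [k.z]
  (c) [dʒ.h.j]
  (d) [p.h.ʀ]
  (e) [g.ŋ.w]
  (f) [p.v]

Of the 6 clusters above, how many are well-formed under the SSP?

6

(a) 1-3-7 → obeys
(b) 1-3 → obeys
(c) 2-3-7 → obeys
(d) 1-3-6 → obeys
(e) 1-4-7 → obeys
(f) 1-3 → obeys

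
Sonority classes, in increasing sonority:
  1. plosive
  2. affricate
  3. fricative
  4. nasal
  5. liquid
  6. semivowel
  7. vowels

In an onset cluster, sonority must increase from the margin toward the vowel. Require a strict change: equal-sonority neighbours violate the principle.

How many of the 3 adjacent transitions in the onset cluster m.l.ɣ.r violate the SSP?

/m/: nasal = 4.
/l/: liquid = 5.
/ɣ/: fricative = 3.
/r/: liquid = 5.
/m/→/l/: 4→5 (rises) — ok.
/l/→/ɣ/: 5→3 (does not rise) — violation.
/ɣ/→/r/: 3→5 (rises) — ok.

1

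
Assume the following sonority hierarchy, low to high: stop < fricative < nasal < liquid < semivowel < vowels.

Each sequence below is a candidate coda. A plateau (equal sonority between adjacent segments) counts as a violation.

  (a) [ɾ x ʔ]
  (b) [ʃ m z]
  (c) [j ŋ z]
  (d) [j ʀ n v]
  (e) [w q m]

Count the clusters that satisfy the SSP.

(a) 4-2-1 → obeys
(b) 2-3-2 → violates
(c) 5-3-2 → obeys
(d) 5-4-3-2 → obeys
(e) 5-1-3 → violates

3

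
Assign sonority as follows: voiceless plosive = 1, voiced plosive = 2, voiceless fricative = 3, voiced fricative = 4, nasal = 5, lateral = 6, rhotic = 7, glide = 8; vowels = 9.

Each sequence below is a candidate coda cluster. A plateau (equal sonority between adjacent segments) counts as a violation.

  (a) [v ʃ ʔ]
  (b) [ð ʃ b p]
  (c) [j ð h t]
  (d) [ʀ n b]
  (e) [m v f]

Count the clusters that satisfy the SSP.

5

(a) sonority 4-3-1: well-formed.
(b) sonority 4-3-2-1: well-formed.
(c) sonority 8-4-3-1: well-formed.
(d) sonority 7-5-2: well-formed.
(e) sonority 5-4-3: well-formed.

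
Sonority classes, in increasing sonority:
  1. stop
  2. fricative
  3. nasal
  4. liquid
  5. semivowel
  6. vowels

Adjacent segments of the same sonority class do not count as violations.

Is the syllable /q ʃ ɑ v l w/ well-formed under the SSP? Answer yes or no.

Onset: /q/ is a stop (sonority 1), /ʃ/ is a fricative (sonority 2); then the nucleus /ɑ/ (sonority 6).
Onset profile 1-2-6 — rises to the nucleus.
Coda: /v/ is a fricative (sonority 2), /l/ is a liquid (sonority 4), /w/ is a semivowel (sonority 5).
Coda profile 6-2-4-5 — does not fall throughout.

no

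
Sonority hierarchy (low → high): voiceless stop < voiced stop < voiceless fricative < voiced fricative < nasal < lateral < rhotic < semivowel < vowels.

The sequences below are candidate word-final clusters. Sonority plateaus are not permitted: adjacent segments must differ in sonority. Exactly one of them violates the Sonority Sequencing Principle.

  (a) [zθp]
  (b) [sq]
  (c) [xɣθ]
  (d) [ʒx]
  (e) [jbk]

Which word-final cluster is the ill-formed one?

(a) [zθp]: profile 4-3-1 — obeys.
(b) [sq]: profile 3-1 — obeys.
(c) [xɣθ]: profile 3-4-3 — violates.
(d) [ʒx]: profile 4-3 — obeys.
(e) [jbk]: profile 8-2-1 — obeys.

c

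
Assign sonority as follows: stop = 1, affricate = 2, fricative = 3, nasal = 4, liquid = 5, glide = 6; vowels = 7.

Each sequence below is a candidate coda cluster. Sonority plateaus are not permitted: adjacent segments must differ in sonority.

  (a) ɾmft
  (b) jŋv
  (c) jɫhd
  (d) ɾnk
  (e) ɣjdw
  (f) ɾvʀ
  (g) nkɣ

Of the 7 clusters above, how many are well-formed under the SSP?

(a) ɾmft: profile 5-4-3-1 — obeys.
(b) jŋv: profile 6-4-3 — obeys.
(c) jɫhd: profile 6-5-3-1 — obeys.
(d) ɾnk: profile 5-4-1 — obeys.
(e) ɣjdw: profile 3-6-1-6 — violates.
(f) ɾvʀ: profile 5-3-5 — violates.
(g) nkɣ: profile 4-1-3 — violates.

4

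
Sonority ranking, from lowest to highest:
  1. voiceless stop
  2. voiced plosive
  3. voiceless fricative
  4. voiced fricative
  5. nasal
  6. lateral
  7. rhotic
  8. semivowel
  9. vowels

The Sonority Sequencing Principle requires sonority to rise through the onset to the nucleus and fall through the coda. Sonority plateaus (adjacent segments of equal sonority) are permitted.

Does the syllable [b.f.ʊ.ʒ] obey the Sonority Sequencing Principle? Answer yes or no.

Onset: /b/ is a voiced plosive (sonority 2), /f/ is a voiceless fricative (sonority 3); then the nucleus /ʊ/ (sonority 9).
Onset profile 2-3-9 — rises to the nucleus.
Coda: /ʒ/ is a voiced fricative (sonority 4).
Coda profile 9-4 — falls from the nucleus.

yes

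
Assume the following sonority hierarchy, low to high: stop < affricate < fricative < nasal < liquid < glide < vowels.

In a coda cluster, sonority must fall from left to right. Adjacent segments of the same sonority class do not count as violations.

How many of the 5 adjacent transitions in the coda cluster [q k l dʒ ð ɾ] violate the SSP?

3

/q/ is a stop (sonority 1).
/k/ is a stop (sonority 1).
/l/ is a liquid (sonority 5).
/dʒ/ is an affricate (sonority 2).
/ð/ is a fricative (sonority 3).
/ɾ/ is a liquid (sonority 5).
/q/→/k/: 1→1 (plateau, allowed) — ok.
/k/→/l/: 1→5 (does not fall) — violation.
/l/→/dʒ/: 5→2 (falls) — ok.
/dʒ/→/ð/: 2→3 (does not fall) — violation.
/ð/→/ɾ/: 3→5 (does not fall) — violation.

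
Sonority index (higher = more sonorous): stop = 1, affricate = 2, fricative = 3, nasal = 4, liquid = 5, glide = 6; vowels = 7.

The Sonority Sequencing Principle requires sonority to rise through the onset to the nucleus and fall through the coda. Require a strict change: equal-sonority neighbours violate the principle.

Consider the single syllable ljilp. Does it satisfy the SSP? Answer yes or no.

yes

Onset: /l/ is a liquid (sonority 5), /j/ is a glide (sonority 6); then the nucleus /i/ (sonority 7).
Onset profile 5-6-7 — rises to the nucleus.
Coda: /l/ is a liquid (sonority 5), /p/ is a stop (sonority 1).
Coda profile 7-5-1 — falls from the nucleus.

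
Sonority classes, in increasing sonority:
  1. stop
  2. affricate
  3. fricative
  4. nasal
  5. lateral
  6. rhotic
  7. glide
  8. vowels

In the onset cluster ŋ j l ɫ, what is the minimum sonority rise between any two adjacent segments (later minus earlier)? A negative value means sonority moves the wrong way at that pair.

-2

/ŋ/ — nasal, sonority 4.
/j/ — glide, sonority 7.
/l/ — lateral, sonority 5.
/ɫ/ — lateral, sonority 5.
/ŋ/→/j/: change +3.
/j/→/l/: change -2.
/l/→/ɫ/: change +0.
Minimum = -2.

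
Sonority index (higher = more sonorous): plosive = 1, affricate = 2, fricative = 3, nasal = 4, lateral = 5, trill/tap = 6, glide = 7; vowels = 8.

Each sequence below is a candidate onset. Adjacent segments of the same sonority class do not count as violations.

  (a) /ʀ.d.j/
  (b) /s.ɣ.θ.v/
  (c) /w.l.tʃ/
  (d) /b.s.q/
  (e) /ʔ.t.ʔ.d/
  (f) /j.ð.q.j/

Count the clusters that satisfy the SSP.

2

(a) /ʀ.d.j/: profile 6-1-7 — violates.
(b) /s.ɣ.θ.v/: profile 3-3-3-3 — obeys.
(c) /w.l.tʃ/: profile 7-5-2 — violates.
(d) /b.s.q/: profile 1-3-1 — violates.
(e) /ʔ.t.ʔ.d/: profile 1-1-1-1 — obeys.
(f) /j.ð.q.j/: profile 7-3-1-7 — violates.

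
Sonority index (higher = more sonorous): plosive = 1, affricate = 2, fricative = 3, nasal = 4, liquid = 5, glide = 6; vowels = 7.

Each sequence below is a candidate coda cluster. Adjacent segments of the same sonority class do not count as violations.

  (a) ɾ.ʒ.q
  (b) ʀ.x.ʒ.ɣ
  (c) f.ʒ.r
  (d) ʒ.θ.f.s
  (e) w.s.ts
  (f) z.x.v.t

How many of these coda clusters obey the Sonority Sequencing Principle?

5

(a) 5-3-1 → obeys
(b) 5-3-3-3 → obeys
(c) 3-3-5 → violates
(d) 3-3-3-3 → obeys
(e) 6-3-2 → obeys
(f) 3-3-3-1 → obeys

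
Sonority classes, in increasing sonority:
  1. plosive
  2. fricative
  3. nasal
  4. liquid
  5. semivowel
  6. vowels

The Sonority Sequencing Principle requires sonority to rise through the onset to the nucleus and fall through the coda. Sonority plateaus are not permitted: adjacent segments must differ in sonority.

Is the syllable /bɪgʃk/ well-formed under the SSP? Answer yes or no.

no

Onset: /b/ is a plosive (sonority 1); then the nucleus /ɪ/ (sonority 6).
Onset profile 1-6 — rises to the nucleus.
Coda: /g/ is a plosive (sonority 1), /ʃ/ is a fricative (sonority 2), /k/ is a plosive (sonority 1).
Coda profile 6-1-2-1 — does not strictly fall throughout.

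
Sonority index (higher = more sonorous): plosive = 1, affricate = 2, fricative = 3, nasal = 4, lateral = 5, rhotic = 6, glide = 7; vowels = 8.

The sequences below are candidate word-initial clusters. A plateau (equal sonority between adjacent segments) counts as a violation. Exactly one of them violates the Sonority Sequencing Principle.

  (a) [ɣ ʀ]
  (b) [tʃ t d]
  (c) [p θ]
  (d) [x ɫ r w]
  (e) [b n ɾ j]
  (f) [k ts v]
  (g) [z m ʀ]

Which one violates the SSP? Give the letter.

b

(a) 3-6 → obeys
(b) 2-1-1 → violates
(c) 1-3 → obeys
(d) 3-5-6-7 → obeys
(e) 1-4-6-7 → obeys
(f) 1-2-3 → obeys
(g) 3-4-6 → obeys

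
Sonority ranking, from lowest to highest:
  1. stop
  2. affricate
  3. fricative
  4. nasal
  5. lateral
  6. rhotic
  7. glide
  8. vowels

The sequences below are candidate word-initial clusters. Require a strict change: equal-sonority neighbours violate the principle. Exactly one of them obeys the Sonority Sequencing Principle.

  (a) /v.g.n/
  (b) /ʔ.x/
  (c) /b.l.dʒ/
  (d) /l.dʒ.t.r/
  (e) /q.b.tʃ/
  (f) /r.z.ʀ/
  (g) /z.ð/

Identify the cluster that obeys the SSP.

(a) 3-1-4 → violates
(b) 1-3 → obeys
(c) 1-5-2 → violates
(d) 5-2-1-6 → violates
(e) 1-1-2 → violates
(f) 6-3-6 → violates
(g) 3-3 → violates

b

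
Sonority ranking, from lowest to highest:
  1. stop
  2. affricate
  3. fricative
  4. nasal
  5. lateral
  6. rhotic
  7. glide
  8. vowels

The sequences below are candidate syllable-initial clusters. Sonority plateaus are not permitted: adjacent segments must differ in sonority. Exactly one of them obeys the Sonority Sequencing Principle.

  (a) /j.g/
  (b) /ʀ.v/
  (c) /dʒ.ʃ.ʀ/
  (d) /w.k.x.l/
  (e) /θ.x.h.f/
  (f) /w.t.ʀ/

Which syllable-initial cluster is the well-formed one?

c

(a) 7-1 → violates
(b) 6-3 → violates
(c) 2-3-6 → obeys
(d) 7-1-3-5 → violates
(e) 3-3-3-3 → violates
(f) 7-1-6 → violates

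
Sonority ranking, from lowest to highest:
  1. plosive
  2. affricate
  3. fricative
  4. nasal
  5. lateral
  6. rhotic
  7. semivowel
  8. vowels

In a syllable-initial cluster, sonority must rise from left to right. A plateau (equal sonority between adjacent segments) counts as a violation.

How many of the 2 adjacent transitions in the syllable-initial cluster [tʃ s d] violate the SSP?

1

/tʃ/: affricate = 2.
/s/: fricative = 3.
/d/: plosive = 1.
/tʃ/→/s/: 2→3 (rises) — ok.
/s/→/d/: 3→1 (does not rise) — violation.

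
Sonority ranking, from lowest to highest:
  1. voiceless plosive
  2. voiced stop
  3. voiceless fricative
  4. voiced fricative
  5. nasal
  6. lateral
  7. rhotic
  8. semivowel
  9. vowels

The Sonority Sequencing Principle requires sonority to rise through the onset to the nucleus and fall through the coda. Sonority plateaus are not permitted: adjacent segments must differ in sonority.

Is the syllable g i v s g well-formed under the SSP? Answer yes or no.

Onset: /g/ is a voiced stop (sonority 2); then the nucleus /i/ (sonority 9).
Onset profile 2-9 — rises to the nucleus.
Coda: /v/ is a voiced fricative (sonority 4), /s/ is a voiceless fricative (sonority 3), /g/ is a voiced stop (sonority 2).
Coda profile 9-4-3-2 — falls from the nucleus.

yes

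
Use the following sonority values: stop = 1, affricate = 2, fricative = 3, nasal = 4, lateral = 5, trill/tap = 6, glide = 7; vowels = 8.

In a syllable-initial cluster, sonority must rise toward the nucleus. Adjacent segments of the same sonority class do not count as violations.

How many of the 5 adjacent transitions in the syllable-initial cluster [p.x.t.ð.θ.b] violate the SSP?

/p/: stop = 1.
/x/: fricative = 3.
/t/: stop = 1.
/ð/: fricative = 3.
/θ/: fricative = 3.
/b/: stop = 1.
/p/→/x/: 1→3 (rises) — ok.
/x/→/t/: 3→1 (does not rise) — violation.
/t/→/ð/: 1→3 (rises) — ok.
/ð/→/θ/: 3→3 (plateau, allowed) — ok.
/θ/→/b/: 3→1 (does not rise) — violation.

2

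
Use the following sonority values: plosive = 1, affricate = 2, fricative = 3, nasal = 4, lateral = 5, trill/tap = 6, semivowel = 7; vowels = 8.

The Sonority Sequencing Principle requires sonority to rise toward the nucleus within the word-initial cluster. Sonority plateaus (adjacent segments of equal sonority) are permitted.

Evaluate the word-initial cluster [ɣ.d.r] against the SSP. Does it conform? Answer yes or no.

/ɣ/ — fricative, sonority 3.
/d/ — plosive, sonority 1.
/r/ — trill/tap, sonority 6.
The profile is 3-1-6. Between /ɣ/ (3) and /d/ (1) sonority does not rise, so the cluster violates the SSP.

no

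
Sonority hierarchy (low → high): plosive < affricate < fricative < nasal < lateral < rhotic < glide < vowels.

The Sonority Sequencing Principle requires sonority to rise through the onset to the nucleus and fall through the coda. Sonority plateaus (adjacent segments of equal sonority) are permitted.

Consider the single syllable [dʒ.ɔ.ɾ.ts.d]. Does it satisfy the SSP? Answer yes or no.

Onset: /dʒ/ is an affricate (sonority 2); then the nucleus /ɔ/ (sonority 8).
Onset profile 2-8 — rises to the nucleus.
Coda: /ɾ/ is a rhotic (sonority 6), /ts/ is an affricate (sonority 2), /d/ is a plosive (sonority 1).
Coda profile 8-6-2-1 — falls from the nucleus.

yes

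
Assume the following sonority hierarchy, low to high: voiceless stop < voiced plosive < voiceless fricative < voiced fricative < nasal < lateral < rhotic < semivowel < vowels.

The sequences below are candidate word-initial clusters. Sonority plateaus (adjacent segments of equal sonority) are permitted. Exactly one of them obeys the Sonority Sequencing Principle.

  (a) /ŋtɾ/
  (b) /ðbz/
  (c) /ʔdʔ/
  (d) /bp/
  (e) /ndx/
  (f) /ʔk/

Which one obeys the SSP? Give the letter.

(a) sonority 5-1-7: ill-formed.
(b) sonority 4-2-4: ill-formed.
(c) sonority 1-2-1: ill-formed.
(d) sonority 2-1: ill-formed.
(e) sonority 5-2-3: ill-formed.
(f) sonority 1-1: well-formed.

f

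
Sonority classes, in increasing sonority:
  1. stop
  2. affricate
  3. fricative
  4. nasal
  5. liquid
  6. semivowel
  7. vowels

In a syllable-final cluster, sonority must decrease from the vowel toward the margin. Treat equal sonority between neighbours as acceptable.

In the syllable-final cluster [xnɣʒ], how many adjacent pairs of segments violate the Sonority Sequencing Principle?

/x/ is a fricative (sonority 3).
/n/ is a nasal (sonority 4).
/ɣ/ is a fricative (sonority 3).
/ʒ/ is a fricative (sonority 3).
/x/→/n/: 3→4 (does not fall) — violation.
/n/→/ɣ/: 4→3 (falls) — ok.
/ɣ/→/ʒ/: 3→3 (plateau, allowed) — ok.

1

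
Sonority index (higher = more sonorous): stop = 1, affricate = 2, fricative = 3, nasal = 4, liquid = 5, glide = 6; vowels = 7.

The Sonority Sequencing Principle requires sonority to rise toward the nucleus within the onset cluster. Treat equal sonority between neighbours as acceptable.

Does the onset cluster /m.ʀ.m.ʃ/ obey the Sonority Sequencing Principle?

/m/: nasal = 4.
/ʀ/: liquid = 5.
/m/: nasal = 4.
/ʃ/: fricative = 3.
The profile is 4-5-4-3. Between /ʀ/ (5) and /m/ (4) sonority does not rise, so the cluster violates the SSP.

no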